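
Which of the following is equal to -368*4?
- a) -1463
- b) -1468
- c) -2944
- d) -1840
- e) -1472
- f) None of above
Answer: e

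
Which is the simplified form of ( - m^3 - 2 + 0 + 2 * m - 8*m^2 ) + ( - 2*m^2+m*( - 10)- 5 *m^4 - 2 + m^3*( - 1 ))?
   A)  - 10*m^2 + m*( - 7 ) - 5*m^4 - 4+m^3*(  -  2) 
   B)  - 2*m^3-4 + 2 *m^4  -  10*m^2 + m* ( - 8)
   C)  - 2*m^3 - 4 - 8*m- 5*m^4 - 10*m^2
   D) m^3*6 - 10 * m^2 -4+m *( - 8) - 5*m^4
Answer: C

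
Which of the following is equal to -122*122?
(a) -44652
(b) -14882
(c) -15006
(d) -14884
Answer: d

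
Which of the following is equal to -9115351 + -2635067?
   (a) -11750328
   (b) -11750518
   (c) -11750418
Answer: c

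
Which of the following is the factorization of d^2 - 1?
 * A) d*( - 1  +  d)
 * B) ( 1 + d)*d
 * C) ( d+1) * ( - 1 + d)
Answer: C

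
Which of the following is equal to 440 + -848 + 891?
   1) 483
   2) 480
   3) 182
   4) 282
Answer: 1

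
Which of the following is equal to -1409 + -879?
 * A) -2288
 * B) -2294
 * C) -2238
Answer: A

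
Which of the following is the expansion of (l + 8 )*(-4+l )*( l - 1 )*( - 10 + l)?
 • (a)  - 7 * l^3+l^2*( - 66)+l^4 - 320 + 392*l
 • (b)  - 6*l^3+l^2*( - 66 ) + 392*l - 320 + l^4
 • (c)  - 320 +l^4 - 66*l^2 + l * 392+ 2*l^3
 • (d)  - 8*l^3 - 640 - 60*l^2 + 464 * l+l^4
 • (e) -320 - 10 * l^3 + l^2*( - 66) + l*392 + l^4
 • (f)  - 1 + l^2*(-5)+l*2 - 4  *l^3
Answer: a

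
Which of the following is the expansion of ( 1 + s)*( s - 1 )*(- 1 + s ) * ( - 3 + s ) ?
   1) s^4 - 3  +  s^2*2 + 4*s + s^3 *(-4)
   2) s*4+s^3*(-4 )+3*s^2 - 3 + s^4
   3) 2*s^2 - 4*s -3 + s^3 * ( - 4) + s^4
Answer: 1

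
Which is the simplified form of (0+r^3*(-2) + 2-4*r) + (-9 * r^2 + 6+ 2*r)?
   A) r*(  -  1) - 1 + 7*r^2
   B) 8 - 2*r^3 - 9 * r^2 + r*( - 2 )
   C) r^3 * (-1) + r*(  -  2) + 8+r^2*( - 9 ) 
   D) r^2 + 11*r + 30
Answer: B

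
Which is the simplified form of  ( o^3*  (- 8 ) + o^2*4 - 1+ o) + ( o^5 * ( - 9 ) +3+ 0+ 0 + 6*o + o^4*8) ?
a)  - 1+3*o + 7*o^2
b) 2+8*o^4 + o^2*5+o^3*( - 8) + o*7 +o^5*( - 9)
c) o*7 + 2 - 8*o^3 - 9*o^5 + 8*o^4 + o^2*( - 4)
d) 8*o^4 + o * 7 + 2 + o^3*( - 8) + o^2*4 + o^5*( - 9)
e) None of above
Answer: d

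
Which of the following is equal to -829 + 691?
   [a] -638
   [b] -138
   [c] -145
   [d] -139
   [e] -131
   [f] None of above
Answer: b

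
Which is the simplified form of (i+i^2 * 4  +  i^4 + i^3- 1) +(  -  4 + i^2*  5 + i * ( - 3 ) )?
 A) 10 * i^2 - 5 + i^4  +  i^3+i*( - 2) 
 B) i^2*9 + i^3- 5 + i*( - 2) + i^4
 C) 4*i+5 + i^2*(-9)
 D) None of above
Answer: B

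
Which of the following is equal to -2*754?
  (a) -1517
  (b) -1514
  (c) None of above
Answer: c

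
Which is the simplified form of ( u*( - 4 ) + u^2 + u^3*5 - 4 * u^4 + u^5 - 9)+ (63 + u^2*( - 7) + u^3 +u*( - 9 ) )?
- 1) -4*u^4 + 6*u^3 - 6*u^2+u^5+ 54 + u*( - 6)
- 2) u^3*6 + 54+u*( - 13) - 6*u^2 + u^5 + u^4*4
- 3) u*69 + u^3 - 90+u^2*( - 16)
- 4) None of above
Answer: 4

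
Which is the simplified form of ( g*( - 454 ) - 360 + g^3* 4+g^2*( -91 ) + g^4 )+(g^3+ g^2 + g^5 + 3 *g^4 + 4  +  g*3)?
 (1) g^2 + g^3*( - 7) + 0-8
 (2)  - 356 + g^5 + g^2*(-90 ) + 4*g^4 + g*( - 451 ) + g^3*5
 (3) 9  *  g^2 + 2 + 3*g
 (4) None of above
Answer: 2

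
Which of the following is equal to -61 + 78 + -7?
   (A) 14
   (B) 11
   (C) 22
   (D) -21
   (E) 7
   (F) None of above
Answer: F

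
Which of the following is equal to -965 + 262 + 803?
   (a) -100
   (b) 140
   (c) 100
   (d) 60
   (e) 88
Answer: c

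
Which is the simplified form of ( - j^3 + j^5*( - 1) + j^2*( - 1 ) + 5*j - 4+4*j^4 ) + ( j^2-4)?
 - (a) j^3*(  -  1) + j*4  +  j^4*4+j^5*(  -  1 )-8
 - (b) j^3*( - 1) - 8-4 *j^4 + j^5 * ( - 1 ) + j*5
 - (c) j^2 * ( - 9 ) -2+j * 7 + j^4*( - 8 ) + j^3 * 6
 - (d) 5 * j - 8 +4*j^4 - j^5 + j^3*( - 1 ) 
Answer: d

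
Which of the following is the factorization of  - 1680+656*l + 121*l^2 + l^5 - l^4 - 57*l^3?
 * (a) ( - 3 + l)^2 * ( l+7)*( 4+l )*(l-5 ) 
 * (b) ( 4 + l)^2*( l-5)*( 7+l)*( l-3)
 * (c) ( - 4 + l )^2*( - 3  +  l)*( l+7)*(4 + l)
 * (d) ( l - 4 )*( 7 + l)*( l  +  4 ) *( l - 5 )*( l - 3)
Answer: d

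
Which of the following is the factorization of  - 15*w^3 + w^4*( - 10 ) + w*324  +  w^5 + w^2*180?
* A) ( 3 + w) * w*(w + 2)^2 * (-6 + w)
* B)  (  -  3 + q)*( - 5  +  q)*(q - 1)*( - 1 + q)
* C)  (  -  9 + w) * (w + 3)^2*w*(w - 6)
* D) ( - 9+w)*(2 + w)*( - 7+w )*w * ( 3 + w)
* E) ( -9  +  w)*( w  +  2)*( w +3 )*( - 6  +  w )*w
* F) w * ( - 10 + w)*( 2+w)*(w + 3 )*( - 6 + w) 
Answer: E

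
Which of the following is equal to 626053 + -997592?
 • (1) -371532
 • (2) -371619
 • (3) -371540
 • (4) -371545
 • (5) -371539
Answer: 5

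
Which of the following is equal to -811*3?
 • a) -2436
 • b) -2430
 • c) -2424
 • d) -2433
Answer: d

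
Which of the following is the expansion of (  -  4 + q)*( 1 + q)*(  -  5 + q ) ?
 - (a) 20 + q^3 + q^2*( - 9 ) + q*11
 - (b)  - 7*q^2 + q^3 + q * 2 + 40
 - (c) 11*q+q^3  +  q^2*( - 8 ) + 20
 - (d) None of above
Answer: c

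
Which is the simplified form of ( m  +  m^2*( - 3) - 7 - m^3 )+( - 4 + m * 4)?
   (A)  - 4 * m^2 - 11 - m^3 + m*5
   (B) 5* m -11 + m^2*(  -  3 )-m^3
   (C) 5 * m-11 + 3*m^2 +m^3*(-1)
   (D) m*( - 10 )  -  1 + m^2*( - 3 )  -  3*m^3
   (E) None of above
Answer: B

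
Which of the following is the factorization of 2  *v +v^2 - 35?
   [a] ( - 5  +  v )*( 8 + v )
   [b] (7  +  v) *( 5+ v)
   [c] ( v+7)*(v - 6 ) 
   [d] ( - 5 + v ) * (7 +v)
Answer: d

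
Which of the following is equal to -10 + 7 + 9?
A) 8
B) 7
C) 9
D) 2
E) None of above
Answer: E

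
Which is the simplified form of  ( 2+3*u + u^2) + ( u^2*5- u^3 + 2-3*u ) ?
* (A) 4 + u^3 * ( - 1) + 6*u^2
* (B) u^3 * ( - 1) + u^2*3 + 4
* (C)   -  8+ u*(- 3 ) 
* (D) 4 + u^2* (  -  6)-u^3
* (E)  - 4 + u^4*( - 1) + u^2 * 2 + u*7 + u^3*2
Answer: A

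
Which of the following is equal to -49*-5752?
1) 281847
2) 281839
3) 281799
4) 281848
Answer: 4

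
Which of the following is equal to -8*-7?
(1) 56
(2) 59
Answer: 1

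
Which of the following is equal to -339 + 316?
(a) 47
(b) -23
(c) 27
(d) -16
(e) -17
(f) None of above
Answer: b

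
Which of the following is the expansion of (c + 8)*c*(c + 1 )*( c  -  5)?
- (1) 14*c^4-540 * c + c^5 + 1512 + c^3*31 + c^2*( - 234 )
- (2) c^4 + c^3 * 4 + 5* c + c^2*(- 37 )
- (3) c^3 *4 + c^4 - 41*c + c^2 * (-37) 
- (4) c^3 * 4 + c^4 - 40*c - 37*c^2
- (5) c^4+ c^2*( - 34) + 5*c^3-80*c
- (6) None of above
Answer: 4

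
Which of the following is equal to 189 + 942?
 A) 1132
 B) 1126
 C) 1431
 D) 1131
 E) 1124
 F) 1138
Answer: D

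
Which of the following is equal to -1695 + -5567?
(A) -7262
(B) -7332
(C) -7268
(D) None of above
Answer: A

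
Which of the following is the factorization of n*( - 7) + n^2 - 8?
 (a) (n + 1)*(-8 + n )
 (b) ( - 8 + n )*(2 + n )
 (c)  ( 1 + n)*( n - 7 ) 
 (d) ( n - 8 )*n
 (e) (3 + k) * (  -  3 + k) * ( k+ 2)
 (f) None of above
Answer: a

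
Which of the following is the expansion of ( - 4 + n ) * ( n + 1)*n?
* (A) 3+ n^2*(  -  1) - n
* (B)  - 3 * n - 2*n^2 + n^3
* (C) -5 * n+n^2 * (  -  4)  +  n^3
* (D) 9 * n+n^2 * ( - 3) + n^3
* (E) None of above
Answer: E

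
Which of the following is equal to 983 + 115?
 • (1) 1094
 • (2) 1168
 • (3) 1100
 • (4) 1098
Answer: 4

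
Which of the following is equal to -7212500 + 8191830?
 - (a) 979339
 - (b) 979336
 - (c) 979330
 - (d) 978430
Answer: c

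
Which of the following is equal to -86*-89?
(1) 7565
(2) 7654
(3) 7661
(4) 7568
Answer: 2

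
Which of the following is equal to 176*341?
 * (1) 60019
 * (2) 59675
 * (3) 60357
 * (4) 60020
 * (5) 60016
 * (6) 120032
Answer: 5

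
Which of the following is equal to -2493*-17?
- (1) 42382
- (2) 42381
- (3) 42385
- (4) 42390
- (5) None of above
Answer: 2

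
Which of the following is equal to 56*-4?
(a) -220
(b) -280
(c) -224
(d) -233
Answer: c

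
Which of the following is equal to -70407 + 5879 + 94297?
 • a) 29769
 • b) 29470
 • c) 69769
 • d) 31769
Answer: a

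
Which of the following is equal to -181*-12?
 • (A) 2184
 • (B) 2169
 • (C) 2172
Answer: C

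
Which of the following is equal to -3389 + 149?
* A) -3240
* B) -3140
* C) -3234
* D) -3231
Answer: A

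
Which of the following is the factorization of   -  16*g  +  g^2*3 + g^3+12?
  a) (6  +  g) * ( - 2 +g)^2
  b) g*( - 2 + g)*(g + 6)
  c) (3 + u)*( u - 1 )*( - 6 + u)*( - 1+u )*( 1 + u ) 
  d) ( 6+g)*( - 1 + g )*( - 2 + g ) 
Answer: d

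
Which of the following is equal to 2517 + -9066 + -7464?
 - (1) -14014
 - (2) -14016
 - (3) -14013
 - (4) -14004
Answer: 3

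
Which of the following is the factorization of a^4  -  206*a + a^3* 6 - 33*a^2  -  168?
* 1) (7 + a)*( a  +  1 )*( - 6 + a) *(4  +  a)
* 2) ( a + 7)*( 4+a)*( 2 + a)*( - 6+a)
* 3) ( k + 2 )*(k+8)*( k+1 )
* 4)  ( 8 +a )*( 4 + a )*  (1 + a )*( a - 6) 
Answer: 1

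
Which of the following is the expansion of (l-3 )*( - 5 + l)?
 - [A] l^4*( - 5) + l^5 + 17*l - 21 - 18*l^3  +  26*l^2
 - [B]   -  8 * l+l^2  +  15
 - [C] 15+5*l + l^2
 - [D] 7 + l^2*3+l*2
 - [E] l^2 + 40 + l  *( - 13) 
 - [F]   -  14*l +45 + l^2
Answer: B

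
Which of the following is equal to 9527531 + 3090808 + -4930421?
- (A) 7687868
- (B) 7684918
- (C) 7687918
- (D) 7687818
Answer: C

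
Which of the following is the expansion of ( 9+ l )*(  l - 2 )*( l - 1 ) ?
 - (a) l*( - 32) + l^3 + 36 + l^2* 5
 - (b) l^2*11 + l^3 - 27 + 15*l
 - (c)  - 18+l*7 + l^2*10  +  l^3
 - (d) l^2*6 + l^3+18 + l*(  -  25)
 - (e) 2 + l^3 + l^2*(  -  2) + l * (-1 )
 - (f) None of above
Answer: d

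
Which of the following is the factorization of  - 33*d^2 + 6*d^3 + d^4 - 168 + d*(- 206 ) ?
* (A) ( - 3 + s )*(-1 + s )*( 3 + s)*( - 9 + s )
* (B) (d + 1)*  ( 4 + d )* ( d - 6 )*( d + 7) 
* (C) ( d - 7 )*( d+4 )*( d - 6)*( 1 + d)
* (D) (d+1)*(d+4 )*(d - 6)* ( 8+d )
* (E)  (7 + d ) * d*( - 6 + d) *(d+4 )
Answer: B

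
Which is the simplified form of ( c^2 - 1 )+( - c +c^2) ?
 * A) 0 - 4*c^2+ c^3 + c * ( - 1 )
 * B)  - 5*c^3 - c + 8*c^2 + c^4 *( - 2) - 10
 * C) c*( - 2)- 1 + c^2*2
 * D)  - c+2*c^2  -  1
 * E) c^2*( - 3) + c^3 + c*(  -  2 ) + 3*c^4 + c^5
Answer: D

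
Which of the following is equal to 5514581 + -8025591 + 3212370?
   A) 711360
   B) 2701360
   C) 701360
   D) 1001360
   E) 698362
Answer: C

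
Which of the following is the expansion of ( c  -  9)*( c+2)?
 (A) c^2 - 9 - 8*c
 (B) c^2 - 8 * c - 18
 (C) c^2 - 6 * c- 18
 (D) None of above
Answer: D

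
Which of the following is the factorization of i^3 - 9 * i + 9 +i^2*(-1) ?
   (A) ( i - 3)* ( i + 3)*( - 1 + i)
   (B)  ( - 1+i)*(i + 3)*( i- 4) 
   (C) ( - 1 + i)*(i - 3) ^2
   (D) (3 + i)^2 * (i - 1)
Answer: A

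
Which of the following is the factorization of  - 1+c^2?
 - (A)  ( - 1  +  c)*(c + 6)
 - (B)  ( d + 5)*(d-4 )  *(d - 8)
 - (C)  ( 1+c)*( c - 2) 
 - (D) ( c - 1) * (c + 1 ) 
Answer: D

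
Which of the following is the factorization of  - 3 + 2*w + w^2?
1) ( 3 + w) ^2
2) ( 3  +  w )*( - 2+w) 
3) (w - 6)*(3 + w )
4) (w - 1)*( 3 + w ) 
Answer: 4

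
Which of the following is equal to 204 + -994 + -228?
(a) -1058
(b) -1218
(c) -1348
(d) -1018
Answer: d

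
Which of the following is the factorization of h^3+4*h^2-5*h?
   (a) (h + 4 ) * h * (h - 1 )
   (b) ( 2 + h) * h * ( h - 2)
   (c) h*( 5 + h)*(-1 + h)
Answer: c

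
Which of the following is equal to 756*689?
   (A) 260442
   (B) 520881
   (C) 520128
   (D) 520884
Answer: D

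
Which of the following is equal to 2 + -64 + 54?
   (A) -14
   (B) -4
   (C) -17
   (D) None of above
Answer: D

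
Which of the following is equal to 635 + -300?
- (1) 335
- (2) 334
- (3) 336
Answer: 1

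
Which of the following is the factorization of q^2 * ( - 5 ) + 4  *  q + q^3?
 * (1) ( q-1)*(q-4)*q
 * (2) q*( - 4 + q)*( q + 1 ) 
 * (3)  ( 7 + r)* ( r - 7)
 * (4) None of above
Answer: 1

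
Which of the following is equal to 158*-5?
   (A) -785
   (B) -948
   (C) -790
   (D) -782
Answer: C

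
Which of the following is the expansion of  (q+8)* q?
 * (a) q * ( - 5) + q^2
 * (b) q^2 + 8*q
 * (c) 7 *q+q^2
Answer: b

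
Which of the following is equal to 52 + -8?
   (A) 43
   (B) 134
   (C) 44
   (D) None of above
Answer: C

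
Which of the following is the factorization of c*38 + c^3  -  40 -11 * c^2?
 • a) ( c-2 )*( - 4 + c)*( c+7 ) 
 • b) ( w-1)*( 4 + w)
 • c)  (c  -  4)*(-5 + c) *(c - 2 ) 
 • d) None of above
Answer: c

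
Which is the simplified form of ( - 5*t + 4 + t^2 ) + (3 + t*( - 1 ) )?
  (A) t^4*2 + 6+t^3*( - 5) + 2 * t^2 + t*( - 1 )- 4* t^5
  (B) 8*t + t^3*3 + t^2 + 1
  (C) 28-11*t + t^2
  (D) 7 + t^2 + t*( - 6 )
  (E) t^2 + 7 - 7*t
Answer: D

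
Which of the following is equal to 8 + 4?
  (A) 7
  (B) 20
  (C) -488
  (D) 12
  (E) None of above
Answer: D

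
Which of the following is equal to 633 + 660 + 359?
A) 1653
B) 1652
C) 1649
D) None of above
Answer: B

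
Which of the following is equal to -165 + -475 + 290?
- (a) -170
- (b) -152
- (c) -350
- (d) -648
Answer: c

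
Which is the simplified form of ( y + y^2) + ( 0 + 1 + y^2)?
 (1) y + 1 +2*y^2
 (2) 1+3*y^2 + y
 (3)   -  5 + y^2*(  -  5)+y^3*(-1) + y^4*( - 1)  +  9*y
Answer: 1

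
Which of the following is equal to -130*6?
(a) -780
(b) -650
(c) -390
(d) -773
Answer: a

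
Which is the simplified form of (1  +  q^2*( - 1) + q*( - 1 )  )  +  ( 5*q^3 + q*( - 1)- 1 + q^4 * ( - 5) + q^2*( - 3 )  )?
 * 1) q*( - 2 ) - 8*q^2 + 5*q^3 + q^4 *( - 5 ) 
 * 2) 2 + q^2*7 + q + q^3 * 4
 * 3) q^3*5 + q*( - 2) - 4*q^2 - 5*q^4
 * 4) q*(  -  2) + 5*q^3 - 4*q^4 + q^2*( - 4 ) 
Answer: 3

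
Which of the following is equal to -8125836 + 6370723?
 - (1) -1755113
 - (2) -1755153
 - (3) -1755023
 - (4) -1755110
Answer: 1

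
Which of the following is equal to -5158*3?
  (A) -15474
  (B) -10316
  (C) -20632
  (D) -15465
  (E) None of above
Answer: A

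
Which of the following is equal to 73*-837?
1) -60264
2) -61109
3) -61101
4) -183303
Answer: 3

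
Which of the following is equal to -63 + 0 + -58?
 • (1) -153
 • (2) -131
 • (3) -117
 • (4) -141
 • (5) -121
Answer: 5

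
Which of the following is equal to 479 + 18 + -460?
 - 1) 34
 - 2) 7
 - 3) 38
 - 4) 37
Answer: 4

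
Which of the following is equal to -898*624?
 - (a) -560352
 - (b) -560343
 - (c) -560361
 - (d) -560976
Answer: a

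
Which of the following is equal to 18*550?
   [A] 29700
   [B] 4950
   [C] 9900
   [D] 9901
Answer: C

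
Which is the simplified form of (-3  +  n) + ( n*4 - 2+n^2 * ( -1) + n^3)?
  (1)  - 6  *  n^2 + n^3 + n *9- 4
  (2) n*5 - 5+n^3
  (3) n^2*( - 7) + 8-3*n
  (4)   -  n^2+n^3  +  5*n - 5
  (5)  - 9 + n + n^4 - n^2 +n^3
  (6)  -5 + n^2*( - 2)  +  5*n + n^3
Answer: 4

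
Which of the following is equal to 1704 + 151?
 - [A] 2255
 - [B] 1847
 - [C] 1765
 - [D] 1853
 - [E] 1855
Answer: E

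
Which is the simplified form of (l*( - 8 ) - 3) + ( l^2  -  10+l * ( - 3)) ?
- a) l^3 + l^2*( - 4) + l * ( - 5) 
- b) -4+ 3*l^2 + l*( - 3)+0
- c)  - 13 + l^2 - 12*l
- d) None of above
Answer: d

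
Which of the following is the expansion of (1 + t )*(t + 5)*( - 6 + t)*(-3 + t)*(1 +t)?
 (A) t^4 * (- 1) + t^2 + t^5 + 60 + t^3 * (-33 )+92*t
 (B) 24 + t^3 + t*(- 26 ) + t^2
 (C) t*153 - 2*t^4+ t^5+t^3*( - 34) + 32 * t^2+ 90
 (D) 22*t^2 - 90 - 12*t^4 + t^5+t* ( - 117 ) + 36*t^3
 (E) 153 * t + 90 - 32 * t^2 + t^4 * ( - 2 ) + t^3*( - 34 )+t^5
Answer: C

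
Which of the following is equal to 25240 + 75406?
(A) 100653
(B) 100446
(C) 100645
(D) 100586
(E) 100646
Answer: E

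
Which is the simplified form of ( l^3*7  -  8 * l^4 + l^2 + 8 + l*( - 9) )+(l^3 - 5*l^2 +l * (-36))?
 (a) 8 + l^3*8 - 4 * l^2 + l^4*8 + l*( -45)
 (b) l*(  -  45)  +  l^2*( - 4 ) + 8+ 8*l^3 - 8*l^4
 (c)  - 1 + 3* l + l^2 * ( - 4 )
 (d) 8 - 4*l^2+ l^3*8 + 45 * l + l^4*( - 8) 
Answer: b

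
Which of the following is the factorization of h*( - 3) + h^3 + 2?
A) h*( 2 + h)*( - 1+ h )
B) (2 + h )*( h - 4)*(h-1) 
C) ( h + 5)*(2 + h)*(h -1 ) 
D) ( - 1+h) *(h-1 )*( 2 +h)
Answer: D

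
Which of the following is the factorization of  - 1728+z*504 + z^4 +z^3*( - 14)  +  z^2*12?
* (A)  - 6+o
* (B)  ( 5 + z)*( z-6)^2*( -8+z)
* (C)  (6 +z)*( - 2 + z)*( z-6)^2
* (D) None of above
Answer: D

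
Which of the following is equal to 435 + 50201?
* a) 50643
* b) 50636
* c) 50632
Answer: b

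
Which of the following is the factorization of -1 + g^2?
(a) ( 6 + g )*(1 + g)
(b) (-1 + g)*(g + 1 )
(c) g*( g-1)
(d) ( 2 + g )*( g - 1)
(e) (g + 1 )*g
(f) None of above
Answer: b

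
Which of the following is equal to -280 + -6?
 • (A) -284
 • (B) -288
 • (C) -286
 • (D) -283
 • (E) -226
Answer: C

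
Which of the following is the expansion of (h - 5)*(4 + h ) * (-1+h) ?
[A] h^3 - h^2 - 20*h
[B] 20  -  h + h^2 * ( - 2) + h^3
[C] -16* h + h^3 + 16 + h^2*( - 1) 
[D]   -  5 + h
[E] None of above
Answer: E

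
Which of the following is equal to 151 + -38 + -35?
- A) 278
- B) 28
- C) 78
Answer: C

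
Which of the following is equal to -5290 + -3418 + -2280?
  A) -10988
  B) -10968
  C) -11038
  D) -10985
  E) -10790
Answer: A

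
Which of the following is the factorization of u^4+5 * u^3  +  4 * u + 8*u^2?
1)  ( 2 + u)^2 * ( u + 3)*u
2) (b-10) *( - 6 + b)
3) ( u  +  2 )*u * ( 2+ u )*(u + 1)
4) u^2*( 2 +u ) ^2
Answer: 3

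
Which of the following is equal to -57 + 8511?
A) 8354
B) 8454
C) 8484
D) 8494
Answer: B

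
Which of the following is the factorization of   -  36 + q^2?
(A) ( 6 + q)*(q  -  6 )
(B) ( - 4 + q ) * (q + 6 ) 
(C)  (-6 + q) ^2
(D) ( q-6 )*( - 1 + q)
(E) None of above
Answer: A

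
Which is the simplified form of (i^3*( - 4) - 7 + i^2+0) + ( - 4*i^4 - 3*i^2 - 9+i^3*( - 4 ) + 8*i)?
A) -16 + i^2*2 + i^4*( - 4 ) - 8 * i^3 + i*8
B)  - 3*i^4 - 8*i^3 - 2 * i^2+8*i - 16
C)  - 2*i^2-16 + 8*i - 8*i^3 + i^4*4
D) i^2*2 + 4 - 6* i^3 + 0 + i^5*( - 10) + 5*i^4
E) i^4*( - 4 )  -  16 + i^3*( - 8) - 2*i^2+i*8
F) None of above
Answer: E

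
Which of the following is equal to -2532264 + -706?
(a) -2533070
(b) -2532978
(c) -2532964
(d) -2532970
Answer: d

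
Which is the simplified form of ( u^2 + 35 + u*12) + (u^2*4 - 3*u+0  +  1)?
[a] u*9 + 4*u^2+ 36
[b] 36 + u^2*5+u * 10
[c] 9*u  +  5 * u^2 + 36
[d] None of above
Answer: c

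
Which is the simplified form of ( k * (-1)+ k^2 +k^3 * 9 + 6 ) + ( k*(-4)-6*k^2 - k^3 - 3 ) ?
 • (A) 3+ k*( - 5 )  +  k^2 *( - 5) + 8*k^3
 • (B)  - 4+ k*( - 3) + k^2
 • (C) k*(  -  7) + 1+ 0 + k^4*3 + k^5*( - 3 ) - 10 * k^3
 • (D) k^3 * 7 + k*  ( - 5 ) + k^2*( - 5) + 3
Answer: A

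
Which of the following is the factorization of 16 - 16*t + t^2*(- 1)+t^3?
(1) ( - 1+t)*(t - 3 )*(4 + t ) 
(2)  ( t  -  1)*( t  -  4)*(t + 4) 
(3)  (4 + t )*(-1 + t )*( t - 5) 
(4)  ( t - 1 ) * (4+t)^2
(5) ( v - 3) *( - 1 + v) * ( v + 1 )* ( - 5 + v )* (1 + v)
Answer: 2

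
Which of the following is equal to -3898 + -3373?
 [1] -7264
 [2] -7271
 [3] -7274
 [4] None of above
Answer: 2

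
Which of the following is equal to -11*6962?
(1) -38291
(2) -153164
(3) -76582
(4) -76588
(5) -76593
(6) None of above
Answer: 3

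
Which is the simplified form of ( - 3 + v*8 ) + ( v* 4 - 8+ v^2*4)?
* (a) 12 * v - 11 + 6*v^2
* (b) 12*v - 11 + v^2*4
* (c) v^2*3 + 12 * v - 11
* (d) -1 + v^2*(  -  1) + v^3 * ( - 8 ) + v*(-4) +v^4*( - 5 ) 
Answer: b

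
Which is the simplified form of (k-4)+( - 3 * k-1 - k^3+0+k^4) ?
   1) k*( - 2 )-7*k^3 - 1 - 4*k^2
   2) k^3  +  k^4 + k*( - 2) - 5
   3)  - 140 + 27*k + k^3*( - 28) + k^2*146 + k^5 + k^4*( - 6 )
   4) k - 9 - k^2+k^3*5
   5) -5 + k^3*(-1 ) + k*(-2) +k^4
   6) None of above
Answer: 5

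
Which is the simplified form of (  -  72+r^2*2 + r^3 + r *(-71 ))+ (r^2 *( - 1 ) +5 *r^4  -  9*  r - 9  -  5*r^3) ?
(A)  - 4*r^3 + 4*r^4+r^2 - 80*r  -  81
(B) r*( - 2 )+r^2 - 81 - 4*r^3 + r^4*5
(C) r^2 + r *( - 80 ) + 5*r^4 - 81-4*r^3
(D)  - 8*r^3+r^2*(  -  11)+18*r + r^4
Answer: C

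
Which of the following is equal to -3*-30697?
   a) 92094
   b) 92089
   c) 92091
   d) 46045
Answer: c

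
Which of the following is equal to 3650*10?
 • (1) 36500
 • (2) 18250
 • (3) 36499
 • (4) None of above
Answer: 1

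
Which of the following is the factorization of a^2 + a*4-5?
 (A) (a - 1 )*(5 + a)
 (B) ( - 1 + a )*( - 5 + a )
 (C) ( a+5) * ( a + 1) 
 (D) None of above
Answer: A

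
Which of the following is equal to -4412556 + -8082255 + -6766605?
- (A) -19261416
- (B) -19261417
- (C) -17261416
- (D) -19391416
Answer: A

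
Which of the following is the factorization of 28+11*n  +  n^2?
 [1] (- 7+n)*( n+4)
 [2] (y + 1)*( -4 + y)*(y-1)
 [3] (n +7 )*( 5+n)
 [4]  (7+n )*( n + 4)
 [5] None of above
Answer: 4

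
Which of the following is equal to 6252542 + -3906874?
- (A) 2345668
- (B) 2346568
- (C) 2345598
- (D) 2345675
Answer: A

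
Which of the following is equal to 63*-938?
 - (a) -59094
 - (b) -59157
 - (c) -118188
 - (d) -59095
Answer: a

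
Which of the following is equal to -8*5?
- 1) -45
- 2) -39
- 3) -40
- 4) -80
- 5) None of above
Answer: 3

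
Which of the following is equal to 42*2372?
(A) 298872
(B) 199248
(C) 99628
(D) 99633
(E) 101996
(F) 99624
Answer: F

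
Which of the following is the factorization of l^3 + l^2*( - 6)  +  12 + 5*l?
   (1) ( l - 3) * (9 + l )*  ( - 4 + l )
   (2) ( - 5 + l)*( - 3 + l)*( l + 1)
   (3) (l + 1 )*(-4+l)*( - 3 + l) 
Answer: 3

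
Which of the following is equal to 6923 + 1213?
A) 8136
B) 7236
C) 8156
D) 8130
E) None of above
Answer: A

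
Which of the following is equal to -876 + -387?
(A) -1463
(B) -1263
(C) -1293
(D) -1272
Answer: B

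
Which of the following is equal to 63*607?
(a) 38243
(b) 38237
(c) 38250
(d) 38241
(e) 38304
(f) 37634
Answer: d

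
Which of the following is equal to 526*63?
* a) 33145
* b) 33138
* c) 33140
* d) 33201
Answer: b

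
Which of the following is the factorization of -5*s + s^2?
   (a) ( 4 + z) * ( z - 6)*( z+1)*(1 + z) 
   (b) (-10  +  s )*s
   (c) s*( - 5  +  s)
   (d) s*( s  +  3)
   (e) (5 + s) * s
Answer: c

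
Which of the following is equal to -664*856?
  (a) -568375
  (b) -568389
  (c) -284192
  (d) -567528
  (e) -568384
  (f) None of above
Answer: e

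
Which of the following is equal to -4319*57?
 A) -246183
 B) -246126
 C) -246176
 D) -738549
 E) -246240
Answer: A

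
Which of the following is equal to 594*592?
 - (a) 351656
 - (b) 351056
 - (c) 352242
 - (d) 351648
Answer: d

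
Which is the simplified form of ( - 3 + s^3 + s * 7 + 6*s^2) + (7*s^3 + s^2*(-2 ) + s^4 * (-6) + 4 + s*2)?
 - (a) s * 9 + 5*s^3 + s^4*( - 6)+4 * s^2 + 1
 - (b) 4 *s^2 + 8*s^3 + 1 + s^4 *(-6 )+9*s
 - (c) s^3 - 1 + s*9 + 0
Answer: b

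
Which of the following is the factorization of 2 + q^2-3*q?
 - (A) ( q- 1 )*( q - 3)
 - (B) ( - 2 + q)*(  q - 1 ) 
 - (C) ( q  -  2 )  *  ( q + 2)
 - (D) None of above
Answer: B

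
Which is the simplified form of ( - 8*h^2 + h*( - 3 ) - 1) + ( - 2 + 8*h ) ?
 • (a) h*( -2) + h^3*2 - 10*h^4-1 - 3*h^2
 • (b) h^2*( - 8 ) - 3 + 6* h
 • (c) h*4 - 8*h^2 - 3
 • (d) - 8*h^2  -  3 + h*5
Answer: d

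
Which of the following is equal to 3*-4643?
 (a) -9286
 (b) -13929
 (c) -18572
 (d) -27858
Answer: b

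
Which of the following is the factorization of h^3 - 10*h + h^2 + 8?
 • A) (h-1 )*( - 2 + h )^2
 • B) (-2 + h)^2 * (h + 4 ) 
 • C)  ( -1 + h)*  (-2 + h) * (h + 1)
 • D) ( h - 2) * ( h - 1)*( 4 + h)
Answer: D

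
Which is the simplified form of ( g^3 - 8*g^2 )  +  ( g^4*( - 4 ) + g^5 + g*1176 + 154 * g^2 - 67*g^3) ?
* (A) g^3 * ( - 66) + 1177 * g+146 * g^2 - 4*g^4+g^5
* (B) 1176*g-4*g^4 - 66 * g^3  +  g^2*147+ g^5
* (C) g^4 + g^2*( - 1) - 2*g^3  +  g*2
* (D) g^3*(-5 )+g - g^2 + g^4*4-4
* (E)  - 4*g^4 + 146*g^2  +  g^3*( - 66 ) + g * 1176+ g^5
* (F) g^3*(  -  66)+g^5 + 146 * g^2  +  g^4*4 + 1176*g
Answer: E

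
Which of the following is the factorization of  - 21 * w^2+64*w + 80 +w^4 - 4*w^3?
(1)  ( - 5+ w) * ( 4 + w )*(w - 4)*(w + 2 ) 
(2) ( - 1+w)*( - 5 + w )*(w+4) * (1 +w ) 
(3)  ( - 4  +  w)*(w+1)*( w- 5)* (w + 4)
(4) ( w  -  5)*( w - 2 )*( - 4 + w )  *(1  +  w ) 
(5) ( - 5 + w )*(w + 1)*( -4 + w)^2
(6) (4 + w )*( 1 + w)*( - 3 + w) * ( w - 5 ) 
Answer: 3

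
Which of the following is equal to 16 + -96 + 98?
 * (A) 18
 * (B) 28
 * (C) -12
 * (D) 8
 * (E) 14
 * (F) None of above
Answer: A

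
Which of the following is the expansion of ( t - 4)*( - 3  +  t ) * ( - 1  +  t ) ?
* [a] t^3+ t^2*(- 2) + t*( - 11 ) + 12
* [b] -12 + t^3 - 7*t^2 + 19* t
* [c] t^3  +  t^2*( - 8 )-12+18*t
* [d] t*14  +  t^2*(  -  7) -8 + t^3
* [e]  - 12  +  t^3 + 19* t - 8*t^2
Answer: e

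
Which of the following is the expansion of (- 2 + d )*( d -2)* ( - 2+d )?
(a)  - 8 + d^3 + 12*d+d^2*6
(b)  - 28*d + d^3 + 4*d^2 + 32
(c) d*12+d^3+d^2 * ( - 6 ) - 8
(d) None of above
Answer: c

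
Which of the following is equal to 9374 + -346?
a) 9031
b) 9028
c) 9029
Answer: b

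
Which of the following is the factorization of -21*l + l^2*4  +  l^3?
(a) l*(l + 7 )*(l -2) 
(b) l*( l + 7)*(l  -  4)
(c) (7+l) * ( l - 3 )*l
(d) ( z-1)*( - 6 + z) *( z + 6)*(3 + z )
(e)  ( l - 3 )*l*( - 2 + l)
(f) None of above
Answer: c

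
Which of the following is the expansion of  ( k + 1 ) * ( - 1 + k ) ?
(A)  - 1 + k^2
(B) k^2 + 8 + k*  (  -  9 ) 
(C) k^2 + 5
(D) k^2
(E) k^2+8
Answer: A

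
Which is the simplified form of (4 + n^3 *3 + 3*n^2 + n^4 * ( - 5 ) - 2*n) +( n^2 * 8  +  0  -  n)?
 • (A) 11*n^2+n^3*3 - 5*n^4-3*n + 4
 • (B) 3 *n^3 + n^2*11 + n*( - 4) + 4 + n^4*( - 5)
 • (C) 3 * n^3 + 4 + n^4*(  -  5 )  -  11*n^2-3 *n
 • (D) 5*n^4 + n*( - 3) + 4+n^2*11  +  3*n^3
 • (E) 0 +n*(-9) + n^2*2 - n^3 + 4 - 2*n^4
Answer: A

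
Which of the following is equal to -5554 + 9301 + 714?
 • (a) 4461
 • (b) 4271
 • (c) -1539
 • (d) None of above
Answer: a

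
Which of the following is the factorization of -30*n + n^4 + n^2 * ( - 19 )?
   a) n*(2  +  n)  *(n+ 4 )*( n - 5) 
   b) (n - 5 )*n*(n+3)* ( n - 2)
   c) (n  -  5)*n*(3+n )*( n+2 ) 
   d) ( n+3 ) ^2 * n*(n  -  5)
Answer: c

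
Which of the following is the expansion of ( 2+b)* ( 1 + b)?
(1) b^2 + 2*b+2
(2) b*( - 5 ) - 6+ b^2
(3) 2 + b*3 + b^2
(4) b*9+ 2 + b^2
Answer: 3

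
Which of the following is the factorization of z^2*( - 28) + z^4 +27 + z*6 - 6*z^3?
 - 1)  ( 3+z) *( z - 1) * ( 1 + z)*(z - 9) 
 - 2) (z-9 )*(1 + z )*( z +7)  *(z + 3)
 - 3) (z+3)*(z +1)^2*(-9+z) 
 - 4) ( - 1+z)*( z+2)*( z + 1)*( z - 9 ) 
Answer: 1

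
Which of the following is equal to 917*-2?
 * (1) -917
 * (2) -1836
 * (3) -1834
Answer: 3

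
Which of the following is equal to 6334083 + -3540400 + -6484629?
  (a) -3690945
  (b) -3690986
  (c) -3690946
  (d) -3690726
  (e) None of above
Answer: c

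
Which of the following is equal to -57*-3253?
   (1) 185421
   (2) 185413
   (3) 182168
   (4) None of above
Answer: 1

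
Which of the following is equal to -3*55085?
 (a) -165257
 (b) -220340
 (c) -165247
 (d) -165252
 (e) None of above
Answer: e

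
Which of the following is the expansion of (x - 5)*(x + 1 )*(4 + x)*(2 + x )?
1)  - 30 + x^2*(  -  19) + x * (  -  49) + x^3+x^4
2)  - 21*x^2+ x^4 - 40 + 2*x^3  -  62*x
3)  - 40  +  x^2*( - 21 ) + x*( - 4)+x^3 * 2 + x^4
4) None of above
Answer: 2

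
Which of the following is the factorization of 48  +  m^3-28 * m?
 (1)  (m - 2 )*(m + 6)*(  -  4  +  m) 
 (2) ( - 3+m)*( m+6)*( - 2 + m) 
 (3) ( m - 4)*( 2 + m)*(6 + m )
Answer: 1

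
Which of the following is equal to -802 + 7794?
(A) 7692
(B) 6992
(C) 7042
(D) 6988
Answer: B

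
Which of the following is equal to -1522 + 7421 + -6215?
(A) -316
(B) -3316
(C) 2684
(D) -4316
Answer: A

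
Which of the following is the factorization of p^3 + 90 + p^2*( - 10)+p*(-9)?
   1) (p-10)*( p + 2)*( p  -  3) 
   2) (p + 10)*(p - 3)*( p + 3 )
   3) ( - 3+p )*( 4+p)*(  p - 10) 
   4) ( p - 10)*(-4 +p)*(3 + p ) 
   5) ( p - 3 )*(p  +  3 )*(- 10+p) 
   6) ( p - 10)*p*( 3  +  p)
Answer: 5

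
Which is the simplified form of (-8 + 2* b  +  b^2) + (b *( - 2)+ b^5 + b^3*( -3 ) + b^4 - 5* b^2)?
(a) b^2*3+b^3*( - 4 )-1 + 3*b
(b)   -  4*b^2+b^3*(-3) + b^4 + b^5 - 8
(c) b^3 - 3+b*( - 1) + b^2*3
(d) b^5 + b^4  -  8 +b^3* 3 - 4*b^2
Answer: b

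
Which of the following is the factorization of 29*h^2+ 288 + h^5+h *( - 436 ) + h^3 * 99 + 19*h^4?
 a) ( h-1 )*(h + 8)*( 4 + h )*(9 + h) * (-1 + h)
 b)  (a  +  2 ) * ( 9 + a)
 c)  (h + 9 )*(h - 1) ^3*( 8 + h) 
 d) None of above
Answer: a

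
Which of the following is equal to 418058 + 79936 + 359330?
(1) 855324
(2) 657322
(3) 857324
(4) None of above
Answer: 3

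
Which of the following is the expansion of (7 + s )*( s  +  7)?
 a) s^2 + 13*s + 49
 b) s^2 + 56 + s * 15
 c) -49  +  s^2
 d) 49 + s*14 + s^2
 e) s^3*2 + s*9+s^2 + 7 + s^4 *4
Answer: d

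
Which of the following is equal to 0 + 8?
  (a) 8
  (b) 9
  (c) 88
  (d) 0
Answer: a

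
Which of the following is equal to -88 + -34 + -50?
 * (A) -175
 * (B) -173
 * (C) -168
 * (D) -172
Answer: D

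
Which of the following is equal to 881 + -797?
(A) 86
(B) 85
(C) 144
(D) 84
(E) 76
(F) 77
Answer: D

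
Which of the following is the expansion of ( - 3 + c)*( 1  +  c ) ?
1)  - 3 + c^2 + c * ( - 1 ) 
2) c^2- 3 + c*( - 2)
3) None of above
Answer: 2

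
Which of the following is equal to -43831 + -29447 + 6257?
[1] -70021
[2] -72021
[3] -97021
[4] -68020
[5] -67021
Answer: 5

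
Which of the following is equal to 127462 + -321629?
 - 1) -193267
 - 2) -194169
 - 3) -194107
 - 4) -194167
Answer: 4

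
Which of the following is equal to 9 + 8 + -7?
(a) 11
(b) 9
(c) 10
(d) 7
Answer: c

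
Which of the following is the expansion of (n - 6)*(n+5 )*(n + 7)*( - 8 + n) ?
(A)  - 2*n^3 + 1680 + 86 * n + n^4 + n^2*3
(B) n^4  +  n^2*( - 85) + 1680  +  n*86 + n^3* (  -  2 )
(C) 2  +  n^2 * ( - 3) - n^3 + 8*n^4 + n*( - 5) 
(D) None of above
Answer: B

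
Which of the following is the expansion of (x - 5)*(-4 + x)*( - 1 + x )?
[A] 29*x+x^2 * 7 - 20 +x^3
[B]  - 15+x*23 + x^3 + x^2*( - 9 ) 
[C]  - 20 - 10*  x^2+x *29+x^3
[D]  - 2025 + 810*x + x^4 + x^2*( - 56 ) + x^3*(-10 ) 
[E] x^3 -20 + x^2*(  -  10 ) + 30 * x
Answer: C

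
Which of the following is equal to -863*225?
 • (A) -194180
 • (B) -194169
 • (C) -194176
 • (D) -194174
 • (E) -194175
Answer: E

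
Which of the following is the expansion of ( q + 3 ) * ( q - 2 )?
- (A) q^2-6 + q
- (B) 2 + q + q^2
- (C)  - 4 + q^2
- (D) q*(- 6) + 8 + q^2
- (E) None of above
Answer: A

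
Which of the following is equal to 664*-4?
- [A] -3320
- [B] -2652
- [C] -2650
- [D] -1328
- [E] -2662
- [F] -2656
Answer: F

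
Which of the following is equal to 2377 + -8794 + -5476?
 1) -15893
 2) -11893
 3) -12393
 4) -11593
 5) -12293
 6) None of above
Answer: 2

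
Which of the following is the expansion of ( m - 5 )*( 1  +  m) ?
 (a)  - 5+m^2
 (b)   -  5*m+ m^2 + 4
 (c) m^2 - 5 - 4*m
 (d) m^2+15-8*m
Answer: c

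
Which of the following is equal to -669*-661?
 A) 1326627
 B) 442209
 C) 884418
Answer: B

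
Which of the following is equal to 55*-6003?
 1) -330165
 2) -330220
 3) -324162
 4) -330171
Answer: 1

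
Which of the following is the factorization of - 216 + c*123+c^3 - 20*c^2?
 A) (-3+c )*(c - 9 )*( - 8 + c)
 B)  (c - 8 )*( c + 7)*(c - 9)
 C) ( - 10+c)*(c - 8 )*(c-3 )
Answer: A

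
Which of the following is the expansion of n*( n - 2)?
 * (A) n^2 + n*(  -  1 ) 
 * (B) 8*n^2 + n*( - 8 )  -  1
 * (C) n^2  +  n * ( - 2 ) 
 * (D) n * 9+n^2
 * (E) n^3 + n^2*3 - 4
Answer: C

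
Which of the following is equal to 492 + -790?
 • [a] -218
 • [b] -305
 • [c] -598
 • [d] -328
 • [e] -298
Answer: e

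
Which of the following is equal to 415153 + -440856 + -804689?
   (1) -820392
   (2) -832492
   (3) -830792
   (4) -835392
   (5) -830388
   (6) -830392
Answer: 6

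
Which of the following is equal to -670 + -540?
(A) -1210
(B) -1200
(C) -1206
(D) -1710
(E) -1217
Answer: A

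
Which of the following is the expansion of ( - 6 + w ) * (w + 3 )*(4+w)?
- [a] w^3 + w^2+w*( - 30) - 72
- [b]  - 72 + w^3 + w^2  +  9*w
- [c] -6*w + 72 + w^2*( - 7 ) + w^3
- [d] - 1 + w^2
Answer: a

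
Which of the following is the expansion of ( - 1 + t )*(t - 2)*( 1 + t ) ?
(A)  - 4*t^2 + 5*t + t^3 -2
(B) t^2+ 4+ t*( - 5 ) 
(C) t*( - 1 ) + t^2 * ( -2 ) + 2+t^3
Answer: C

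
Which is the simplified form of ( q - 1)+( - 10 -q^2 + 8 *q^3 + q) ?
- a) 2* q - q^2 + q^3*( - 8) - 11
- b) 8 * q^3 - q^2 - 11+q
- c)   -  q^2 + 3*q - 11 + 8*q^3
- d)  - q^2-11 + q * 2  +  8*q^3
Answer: d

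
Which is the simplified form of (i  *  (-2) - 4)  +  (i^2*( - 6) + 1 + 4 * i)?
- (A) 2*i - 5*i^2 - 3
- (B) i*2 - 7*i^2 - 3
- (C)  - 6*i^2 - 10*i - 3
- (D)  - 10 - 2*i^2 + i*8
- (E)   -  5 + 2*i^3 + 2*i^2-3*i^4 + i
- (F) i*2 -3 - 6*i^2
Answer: F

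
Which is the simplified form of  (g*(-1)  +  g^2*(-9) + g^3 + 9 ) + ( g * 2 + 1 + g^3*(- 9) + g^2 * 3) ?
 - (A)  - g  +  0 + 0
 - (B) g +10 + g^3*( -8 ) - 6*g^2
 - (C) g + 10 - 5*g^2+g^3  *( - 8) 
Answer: B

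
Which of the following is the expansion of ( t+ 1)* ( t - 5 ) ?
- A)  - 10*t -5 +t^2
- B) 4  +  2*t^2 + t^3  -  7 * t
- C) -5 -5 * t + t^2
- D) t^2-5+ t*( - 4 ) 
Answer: D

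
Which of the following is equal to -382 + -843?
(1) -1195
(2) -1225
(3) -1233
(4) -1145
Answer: 2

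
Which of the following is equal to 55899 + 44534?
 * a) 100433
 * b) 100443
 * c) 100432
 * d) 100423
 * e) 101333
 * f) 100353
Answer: a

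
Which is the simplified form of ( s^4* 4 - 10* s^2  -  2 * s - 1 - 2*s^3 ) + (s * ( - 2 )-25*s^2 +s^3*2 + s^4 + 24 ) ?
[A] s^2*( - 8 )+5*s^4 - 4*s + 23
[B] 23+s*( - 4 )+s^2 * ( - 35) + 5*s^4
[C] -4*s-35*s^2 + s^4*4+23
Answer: B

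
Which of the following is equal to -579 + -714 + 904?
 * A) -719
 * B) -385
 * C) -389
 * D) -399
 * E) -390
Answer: C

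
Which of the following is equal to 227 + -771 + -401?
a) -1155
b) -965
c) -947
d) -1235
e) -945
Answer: e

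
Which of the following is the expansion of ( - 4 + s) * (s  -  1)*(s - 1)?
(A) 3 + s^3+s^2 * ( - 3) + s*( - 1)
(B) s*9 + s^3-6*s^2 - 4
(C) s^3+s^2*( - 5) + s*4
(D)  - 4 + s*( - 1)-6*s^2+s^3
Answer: B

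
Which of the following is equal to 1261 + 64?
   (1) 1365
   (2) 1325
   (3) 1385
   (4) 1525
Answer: 2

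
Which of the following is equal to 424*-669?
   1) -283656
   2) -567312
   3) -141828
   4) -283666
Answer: 1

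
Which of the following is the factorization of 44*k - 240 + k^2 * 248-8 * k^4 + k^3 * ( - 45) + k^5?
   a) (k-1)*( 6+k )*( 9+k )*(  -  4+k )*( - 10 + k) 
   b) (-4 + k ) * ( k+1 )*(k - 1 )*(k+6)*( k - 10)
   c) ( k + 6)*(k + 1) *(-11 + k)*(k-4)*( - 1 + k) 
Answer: b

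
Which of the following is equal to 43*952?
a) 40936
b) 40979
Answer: a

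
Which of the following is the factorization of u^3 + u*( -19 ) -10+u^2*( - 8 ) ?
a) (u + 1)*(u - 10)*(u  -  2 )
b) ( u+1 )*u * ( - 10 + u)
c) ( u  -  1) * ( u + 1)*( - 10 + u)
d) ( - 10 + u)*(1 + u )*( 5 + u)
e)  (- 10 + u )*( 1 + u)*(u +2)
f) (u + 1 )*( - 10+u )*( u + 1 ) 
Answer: f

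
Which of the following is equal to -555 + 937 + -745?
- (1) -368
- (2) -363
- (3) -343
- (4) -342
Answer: 2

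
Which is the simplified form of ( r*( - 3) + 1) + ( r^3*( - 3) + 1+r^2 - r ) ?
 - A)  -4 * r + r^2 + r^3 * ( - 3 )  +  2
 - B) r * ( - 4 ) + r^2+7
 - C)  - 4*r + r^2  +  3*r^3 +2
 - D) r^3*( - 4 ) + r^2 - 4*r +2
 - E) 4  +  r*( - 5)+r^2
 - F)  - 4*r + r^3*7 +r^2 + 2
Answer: A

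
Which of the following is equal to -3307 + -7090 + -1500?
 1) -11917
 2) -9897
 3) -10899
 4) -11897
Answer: 4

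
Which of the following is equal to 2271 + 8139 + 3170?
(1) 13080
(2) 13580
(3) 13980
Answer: 2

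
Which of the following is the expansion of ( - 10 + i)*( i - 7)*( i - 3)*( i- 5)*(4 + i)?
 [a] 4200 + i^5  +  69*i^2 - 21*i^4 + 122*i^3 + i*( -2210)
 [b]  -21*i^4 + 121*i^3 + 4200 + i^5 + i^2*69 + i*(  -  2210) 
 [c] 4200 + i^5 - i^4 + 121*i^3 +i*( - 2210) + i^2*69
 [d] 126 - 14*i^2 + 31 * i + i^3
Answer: b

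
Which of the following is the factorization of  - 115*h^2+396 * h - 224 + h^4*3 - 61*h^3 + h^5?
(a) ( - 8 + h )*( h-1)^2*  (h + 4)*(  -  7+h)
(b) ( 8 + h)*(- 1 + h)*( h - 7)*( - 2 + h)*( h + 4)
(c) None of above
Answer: c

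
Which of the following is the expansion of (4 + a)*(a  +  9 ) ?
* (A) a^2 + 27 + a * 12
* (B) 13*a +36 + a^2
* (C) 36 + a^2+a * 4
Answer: B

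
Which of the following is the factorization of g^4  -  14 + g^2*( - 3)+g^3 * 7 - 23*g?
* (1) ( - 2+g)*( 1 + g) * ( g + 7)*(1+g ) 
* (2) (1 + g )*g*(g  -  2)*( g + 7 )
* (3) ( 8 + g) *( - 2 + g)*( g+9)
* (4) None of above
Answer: 1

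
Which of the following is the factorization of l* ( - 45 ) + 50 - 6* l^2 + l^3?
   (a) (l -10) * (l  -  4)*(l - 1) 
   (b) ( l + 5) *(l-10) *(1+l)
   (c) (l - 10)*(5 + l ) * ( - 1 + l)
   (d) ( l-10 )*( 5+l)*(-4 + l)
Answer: c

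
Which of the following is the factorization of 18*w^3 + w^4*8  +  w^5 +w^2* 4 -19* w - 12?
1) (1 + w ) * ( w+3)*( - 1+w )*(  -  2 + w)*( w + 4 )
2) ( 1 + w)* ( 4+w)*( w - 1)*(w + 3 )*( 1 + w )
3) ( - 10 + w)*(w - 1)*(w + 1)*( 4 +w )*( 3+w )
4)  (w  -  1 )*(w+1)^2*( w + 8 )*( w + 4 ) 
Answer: 2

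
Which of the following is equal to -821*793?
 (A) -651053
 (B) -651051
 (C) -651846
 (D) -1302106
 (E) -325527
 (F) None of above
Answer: A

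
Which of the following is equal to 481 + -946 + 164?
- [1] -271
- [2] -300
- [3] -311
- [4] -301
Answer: 4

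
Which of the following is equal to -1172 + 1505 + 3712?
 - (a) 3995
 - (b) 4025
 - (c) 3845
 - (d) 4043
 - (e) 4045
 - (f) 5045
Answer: e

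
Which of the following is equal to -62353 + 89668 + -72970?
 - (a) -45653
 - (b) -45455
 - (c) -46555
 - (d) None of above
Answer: d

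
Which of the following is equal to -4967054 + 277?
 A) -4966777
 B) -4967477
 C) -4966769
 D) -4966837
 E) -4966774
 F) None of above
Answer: A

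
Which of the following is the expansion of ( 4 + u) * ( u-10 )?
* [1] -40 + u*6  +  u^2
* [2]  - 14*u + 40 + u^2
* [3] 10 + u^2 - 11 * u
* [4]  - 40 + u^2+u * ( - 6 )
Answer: 4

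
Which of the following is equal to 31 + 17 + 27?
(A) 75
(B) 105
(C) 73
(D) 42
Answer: A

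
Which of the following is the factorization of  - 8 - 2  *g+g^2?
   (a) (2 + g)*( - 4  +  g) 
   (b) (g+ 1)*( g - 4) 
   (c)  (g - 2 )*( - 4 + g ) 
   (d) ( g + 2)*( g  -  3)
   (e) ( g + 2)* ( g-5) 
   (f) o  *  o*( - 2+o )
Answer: a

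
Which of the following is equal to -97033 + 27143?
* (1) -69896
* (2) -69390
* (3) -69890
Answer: 3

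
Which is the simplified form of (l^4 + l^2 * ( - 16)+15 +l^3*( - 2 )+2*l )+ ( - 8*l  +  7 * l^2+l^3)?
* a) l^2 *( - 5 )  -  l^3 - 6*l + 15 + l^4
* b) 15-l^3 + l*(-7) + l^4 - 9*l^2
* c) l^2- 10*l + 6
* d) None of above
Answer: d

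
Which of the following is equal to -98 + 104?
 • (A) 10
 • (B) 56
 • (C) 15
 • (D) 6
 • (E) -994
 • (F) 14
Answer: D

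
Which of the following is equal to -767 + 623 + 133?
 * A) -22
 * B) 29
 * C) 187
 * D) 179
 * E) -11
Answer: E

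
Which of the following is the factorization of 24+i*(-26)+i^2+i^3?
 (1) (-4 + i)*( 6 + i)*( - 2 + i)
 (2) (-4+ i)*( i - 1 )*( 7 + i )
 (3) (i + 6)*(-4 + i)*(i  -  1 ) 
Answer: 3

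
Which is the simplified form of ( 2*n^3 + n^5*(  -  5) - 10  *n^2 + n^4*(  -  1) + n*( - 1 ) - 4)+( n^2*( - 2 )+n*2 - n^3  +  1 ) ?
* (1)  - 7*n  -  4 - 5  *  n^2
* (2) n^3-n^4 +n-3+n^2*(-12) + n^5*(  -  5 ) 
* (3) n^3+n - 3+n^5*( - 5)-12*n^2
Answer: 2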